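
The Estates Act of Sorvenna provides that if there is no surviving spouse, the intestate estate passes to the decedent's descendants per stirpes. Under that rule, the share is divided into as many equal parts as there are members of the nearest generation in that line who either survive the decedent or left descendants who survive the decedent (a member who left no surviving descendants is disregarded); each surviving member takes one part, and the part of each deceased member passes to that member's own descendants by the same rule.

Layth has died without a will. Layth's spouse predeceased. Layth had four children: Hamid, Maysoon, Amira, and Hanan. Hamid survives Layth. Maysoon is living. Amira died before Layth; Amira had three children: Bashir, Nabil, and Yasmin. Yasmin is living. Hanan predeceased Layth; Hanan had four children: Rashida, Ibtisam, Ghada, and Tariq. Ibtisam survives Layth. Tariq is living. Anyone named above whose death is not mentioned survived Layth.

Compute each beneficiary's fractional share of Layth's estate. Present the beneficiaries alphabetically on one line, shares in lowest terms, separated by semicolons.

There is no surviving spouse, so the entire estate passes to Layth's descendants per stirpes.
The estate is divided into 4 equal shares of 1/4 among Hamid, Maysoon, Amira, Hanan.
Hamid is living and takes 1/4.
Maysoon is living and takes 1/4.
Amira predeceased; the 1/4 allotted to Amira's branch passes to Amira's issue by representation.
The 1/4 is divided into 3 equal shares of 1/12 among Bashir, Nabil, Yasmin.
Bashir is living and takes 1/12.
Nabil is living and takes 1/12.
Yasmin is living and takes 1/12.
Hanan predeceased; the 1/4 allotted to Hanan's branch passes to Hanan's issue by representation.
The 1/4 is divided into 4 equal shares of 1/16 among Rashida, Ibtisam, Ghada, Tariq.
Rashida is living and takes 1/16.
Ibtisam is living and takes 1/16.
Ghada is living and takes 1/16.
Tariq is living and takes 1/16.

Bashir 1/12; Ghada 1/16; Hamid 1/4; Ibtisam 1/16; Maysoon 1/4; Nabil 1/12; Rashida 1/16; Tariq 1/16; Yasmin 1/12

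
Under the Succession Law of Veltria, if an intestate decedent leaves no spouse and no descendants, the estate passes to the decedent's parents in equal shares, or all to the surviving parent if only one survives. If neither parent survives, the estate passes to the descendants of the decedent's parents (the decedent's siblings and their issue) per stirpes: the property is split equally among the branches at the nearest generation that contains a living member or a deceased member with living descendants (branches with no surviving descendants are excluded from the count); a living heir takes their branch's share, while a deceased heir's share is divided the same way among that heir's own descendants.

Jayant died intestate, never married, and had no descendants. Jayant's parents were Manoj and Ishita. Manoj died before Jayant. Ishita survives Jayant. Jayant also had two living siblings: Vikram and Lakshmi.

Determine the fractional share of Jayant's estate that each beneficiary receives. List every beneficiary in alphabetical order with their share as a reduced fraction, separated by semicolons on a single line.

Only one parent, Ishita, survives, so Ishita takes the entire estate. The siblings take nothing because a surviving parent has priority.

Ishita 1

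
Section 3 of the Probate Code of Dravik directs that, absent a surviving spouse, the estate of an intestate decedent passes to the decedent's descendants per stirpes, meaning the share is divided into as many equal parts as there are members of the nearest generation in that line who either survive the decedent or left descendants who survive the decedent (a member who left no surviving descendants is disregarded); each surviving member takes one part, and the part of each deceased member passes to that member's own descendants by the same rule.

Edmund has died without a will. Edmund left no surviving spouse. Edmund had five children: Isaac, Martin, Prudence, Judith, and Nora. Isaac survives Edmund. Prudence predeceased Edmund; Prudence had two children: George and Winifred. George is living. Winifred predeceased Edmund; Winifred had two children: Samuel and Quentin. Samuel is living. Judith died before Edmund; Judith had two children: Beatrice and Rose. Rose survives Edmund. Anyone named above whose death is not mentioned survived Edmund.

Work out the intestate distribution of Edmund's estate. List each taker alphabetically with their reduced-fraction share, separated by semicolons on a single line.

Beatrice 1/10; George 1/10; Isaac 1/5; Martin 1/5; Nora 1/5; Quentin 1/20; Rose 1/10; Samuel 1/20

There is no surviving spouse, so the entire estate passes to Edmund's descendants per stirpes.
The estate is divided into 5 equal shares of 1/5 among Isaac, Martin, Prudence, Judith, Nora.
Isaac is living and takes 1/5.
Martin is living and takes 1/5.
Prudence predeceased; the 1/5 allotted to Prudence's branch passes to Prudence's issue by representation.
The 1/5 is divided into 2 equal shares of 1/10 among George, Winifred.
George is living and takes 1/10.
Winifred predeceased; the 1/10 allotted to Winifred's branch passes to Winifred's issue by representation.
The 1/10 is divided into 2 equal shares of 1/20 among Samuel, Quentin.
Samuel is living and takes 1/20.
Quentin is living and takes 1/20.
Judith predeceased; the 1/5 allotted to Judith's branch passes to Judith's issue by representation.
The 1/5 is divided into 2 equal shares of 1/10 among Beatrice, Rose.
Beatrice is living and takes 1/10.
Rose is living and takes 1/10.
Nora is living and takes 1/5.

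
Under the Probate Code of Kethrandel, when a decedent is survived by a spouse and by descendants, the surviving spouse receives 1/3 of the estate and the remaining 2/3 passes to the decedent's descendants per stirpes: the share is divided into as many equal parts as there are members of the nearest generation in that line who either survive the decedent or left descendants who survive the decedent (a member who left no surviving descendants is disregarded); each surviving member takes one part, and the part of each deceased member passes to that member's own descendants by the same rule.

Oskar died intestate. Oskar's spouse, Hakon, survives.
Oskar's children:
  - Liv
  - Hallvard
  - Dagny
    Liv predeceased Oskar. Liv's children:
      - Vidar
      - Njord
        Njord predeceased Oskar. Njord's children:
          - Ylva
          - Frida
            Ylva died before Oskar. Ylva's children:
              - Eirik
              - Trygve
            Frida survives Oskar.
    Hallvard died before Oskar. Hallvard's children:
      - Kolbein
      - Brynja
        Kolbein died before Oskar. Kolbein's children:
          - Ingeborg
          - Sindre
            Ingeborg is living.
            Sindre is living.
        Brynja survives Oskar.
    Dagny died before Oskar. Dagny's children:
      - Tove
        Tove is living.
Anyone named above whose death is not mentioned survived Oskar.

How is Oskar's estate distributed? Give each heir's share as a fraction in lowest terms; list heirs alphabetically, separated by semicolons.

Hakon, as surviving spouse, takes 1/3.
The remaining 2/3 passes to Oskar's descendants per stirpes.
The 2/3 is divided into 3 equal shares of 2/9 among Liv, Hallvard, Dagny.
Liv predeceased; the 2/9 allotted to Liv's branch passes to Liv's issue by representation.
The 2/9 is divided into 2 equal shares of 1/9 among Vidar, Njord.
Vidar is living and takes 1/9.
Njord predeceased; the 1/9 allotted to Njord's branch passes to Njord's issue by representation.
The 1/9 is divided into 2 equal shares of 1/18 among Ylva, Frida.
Ylva predeceased; the 1/18 allotted to Ylva's branch passes to Ylva's issue by representation.
The 1/18 is divided into 2 equal shares of 1/36 among Eirik, Trygve.
Eirik is living and takes 1/36.
Trygve is living and takes 1/36.
Frida is living and takes 1/18.
Hallvard predeceased; the 2/9 allotted to Hallvard's branch passes to Hallvard's issue by representation.
The 2/9 is divided into 2 equal shares of 1/9 among Kolbein, Brynja.
Kolbein predeceased; the 1/9 allotted to Kolbein's branch passes to Kolbein's issue by representation.
The 1/9 is divided into 2 equal shares of 1/18 among Ingeborg, Sindre.
Ingeborg is living and takes 1/18.
Sindre is living and takes 1/18.
Brynja is living and takes 1/9.
Dagny predeceased; the 2/9 allotted to Dagny's branch passes to Dagny's issue by representation.
Tove is the sole taker at this level and receives the full 2/9.

Brynja 1/9; Eirik 1/36; Frida 1/18; Hakon 1/3; Ingeborg 1/18; Sindre 1/18; Tove 2/9; Trygve 1/36; Vidar 1/9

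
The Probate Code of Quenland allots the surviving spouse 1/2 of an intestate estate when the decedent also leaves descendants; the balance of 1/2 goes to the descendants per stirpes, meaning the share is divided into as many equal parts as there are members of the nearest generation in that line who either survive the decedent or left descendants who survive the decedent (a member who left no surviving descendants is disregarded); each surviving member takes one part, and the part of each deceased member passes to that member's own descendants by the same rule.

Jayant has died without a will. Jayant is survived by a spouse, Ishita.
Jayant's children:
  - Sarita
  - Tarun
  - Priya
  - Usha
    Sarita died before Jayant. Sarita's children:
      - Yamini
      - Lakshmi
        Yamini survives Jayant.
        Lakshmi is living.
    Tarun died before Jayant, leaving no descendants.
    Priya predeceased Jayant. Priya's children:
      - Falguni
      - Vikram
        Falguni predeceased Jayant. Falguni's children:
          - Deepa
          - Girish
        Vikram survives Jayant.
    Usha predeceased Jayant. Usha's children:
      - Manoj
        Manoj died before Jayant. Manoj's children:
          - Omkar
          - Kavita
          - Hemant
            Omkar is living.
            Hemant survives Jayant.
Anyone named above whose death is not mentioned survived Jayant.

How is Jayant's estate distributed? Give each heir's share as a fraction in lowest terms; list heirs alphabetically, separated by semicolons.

Deepa 1/24; Girish 1/24; Hemant 1/18; Ishita 1/2; Kavita 1/18; Lakshmi 1/12; Omkar 1/18; Vikram 1/12; Yamini 1/12

Ishita, as surviving spouse, takes 1/2.
The remaining 1/2 passes to Jayant's descendants per stirpes.
Tarun left no surviving issue, so that branch lapses and is disregarded.
The 1/2 is divided into 3 equal shares of 1/6 among Sarita, Priya, Usha.
Sarita predeceased; the 1/6 allotted to Sarita's branch passes to Sarita's issue by representation.
The 1/6 is divided into 2 equal shares of 1/12 among Yamini, Lakshmi.
Yamini is living and takes 1/12.
Lakshmi is living and takes 1/12.
Priya predeceased; the 1/6 allotted to Priya's branch passes to Priya's issue by representation.
The 1/6 is divided into 2 equal shares of 1/12 among Falguni, Vikram.
Falguni predeceased; the 1/12 allotted to Falguni's branch passes to Falguni's issue by representation.
The 1/12 is divided into 2 equal shares of 1/24 among Deepa, Girish.
Deepa is living and takes 1/24.
Girish is living and takes 1/24.
Vikram is living and takes 1/12.
Usha predeceased; the 1/6 allotted to Usha's branch passes to Usha's issue by representation.
Manoj's line is the sole branch at this level, so the full 1/6 passes to Manoj's issue by representation.
The 1/6 is divided into 3 equal shares of 1/18 among Omkar, Kavita, Hemant.
Omkar is living and takes 1/18.
Kavita is living and takes 1/18.
Hemant is living and takes 1/18.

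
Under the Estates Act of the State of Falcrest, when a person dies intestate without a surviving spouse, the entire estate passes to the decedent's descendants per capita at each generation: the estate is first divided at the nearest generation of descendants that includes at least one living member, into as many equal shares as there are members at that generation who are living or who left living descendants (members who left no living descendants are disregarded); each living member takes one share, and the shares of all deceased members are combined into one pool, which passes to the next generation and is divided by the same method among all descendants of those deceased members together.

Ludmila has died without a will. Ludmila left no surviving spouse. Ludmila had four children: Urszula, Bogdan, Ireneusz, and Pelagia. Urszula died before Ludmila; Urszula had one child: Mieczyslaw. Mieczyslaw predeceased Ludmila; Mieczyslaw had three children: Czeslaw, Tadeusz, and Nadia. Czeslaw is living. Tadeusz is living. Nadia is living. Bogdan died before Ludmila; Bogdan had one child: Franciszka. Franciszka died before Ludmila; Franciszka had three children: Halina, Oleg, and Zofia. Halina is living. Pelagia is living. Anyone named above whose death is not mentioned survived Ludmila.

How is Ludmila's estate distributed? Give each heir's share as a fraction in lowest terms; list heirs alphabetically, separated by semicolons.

There is no surviving spouse, so the entire estate passes to Ludmila's descendants per capita at each generation.
At generation 1 (Urszula, Bogdan, Ireneusz, Pelagia) there are 4 shares of (1)/4 = 1/4 each.
Living: Ireneusz and Pelagia — each takes 1/4.
Deceased: Urszula and Bogdan. Their combined 1/2 is pooled and carried to generation 2.
At generation 2 (Mieczyslaw, Franciszka) there are 2 shares of (1/2)/2 = 1/4 each.
Deceased: Mieczyslaw and Franciszka. Their combined 1/2 is pooled and carried to generation 3.
At generation 3 (Czeslaw, Tadeusz, Nadia, Halina, Oleg, Zofia) there are 6 shares of (1/2)/6 = 1/12 each.
Living: Czeslaw, Tadeusz, Nadia, Halina, Oleg, and Zofia — each takes 1/12.

Czeslaw 1/12; Halina 1/12; Ireneusz 1/4; Nadia 1/12; Oleg 1/12; Pelagia 1/4; Tadeusz 1/12; Zofia 1/12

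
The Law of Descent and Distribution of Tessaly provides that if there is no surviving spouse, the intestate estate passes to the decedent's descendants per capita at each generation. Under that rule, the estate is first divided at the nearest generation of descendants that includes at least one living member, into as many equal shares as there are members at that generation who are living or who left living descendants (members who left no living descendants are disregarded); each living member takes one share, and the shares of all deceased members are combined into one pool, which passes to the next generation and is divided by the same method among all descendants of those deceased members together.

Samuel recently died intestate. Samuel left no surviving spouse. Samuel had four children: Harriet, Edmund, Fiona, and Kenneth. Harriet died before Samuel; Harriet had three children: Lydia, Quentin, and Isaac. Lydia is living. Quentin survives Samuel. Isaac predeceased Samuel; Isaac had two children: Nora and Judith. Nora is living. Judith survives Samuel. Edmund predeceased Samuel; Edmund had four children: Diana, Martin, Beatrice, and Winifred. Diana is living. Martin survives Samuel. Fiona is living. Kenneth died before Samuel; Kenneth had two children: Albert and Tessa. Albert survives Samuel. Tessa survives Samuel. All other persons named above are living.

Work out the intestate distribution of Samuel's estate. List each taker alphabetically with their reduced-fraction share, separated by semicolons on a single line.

Albert 1/12; Beatrice 1/12; Diana 1/12; Fiona 1/4; Judith 1/24; Lydia 1/12; Martin 1/12; Nora 1/24; Quentin 1/12; Tessa 1/12; Winifred 1/12

There is no surviving spouse, so the entire estate passes to Samuel's descendants per capita at each generation.
At generation 1 (Harriet, Edmund, Fiona, Kenneth) there are 4 shares of (1)/4 = 1/4 each.
Living: Fiona — each takes 1/4.
Deceased: Harriet, Edmund, and Kenneth. Their combined 3/4 is pooled and carried to generation 2.
At generation 2 (Lydia, Quentin, Isaac, Diana, Martin, Beatrice, Winifred, Albert, Tessa) there are 9 shares of (3/4)/9 = 1/12 each.
Living: Lydia, Quentin, Diana, Martin, Beatrice, Winifred, Albert, and Tessa — each takes 1/12.
Deceased: Isaac. That 1/12 share is carried to generation 3.
At generation 3 (Nora, Judith) there are 2 shares of (1/12)/2 = 1/24 each.
Living: Nora and Judith — each takes 1/24.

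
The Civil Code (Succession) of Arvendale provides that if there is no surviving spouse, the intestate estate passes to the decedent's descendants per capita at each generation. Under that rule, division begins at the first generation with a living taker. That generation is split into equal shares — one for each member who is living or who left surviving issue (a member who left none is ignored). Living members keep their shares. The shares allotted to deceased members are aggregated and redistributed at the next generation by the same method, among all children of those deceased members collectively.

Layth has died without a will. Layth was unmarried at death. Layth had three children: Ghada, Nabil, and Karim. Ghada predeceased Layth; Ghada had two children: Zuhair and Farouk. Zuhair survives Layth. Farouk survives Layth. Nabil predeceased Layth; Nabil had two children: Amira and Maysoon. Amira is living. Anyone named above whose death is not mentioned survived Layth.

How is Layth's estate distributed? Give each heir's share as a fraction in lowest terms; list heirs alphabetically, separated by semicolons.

Amira 1/6; Farouk 1/6; Karim 1/3; Maysoon 1/6; Zuhair 1/6

There is no surviving spouse, so the entire estate passes to Layth's descendants per capita at each generation.
At generation 1 (Ghada, Nabil, Karim) there are 3 shares of (1)/3 = 1/3 each.
Living: Karim — each takes 1/3.
Deceased: Ghada and Nabil. Their combined 2/3 is pooled and carried to generation 2.
At generation 2 (Zuhair, Farouk, Amira, Maysoon) there are 4 shares of (2/3)/4 = 1/6 each.
Living: Zuhair, Farouk, Amira, and Maysoon — each takes 1/6.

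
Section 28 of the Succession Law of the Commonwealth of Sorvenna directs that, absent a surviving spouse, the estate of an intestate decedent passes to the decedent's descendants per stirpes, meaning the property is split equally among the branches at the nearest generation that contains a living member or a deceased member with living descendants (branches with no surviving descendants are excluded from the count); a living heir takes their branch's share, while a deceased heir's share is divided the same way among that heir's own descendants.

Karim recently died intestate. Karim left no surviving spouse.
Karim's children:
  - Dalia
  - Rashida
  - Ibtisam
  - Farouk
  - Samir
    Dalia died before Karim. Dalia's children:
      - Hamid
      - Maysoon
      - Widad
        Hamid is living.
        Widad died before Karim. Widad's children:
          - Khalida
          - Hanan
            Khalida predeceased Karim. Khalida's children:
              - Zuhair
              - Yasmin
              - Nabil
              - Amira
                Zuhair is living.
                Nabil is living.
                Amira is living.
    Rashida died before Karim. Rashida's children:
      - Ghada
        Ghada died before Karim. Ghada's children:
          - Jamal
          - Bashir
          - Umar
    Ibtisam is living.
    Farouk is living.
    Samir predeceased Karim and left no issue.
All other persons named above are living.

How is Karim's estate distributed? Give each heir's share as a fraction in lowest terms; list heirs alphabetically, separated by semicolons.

There is no surviving spouse, so the entire estate passes to Karim's descendants per stirpes.
Samir left no surviving issue, so that branch lapses and is disregarded.
The estate is divided into 4 equal shares of 1/4 among Dalia, Rashida, Ibtisam, Farouk.
Dalia predeceased; the 1/4 allotted to Dalia's branch passes to Dalia's issue by representation.
The 1/4 is divided into 3 equal shares of 1/12 among Hamid, Maysoon, Widad.
Hamid is living and takes 1/12.
Maysoon is living and takes 1/12.
Widad predeceased; the 1/12 allotted to Widad's branch passes to Widad's issue by representation.
The 1/12 is divided into 2 equal shares of 1/24 among Khalida, Hanan.
Khalida predeceased; the 1/24 allotted to Khalida's branch passes to Khalida's issue by representation.
The 1/24 is divided into 4 equal shares of 1/96 among Zuhair, Yasmin, Nabil, Amira.
Zuhair is living and takes 1/96.
Yasmin is living and takes 1/96.
Nabil is living and takes 1/96.
Amira is living and takes 1/96.
Hanan is living and takes 1/24.
Rashida predeceased; the 1/4 allotted to Rashida's branch passes to Rashida's issue by representation.
Ghada's line is the sole branch at this level, so the full 1/4 passes to Ghada's issue by representation.
The 1/4 is divided into 3 equal shares of 1/12 among Jamal, Bashir, Umar.
Jamal is living and takes 1/12.
Bashir is living and takes 1/12.
Umar is living and takes 1/12.
Ibtisam is living and takes 1/4.
Farouk is living and takes 1/4.

Amira 1/96; Bashir 1/12; Farouk 1/4; Hamid 1/12; Hanan 1/24; Ibtisam 1/4; Jamal 1/12; Maysoon 1/12; Nabil 1/96; Umar 1/12; Yasmin 1/96; Zuhair 1/96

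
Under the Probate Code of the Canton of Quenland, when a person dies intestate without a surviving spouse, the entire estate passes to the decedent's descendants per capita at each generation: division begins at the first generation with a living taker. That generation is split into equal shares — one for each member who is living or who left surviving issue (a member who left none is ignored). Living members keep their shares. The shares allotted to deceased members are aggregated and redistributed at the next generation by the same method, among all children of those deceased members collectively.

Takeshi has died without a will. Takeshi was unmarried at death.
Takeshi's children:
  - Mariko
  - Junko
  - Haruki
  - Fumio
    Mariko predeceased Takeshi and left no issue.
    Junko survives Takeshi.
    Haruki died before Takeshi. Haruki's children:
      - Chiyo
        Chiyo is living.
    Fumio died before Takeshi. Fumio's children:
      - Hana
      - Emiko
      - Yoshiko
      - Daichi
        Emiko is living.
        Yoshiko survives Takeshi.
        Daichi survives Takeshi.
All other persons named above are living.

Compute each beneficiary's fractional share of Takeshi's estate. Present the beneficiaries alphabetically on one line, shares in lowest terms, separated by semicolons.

Chiyo 2/15; Daichi 2/15; Emiko 2/15; Hana 2/15; Junko 1/3; Yoshiko 2/15

There is no surviving spouse, so the entire estate passes to Takeshi's descendants per capita at each generation.
At generation 1 (Junko, Haruki, Fumio) there are 3 shares of (1)/3 = 1/3 each.
Living: Junko — each takes 1/3.
Deceased: Haruki and Fumio. Their combined 2/3 is pooled and carried to generation 2.
At generation 2 (Chiyo, Hana, Emiko, Yoshiko, Daichi) there are 5 shares of (2/3)/5 = 2/15 each.
Living: Chiyo, Hana, Emiko, Yoshiko, and Daichi — each takes 2/15.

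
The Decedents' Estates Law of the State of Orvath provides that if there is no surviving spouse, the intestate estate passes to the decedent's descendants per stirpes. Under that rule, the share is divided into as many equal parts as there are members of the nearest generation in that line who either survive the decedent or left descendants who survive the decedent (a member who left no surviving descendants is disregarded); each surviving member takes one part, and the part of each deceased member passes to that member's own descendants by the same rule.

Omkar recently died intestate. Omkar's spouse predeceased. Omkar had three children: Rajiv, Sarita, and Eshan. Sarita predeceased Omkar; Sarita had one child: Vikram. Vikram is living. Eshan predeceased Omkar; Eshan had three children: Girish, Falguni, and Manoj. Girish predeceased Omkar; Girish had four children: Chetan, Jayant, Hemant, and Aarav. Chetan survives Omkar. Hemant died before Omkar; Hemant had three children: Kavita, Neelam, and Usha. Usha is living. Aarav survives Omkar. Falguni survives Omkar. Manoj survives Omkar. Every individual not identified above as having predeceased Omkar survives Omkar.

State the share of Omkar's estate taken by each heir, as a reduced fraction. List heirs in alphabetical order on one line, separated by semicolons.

There is no surviving spouse, so the entire estate passes to Omkar's descendants per stirpes.
The estate is divided into 3 equal shares of 1/3 among Rajiv, Sarita, Eshan.
Rajiv is living and takes 1/3.
Sarita predeceased; the 1/3 allotted to Sarita's branch passes to Sarita's issue by representation.
Vikram is the sole taker at this level and receives the full 1/3.
Eshan predeceased; the 1/3 allotted to Eshan's branch passes to Eshan's issue by representation.
The 1/3 is divided into 3 equal shares of 1/9 among Girish, Falguni, Manoj.
Girish predeceased; the 1/9 allotted to Girish's branch passes to Girish's issue by representation.
The 1/9 is divided into 4 equal shares of 1/36 among Chetan, Jayant, Hemant, Aarav.
Chetan is living and takes 1/36.
Jayant is living and takes 1/36.
Hemant predeceased; the 1/36 allotted to Hemant's branch passes to Hemant's issue by representation.
The 1/36 is divided into 3 equal shares of 1/108 among Kavita, Neelam, Usha.
Kavita is living and takes 1/108.
Neelam is living and takes 1/108.
Usha is living and takes 1/108.
Aarav is living and takes 1/36.
Falguni is living and takes 1/9.
Manoj is living and takes 1/9.

Aarav 1/36; Chetan 1/36; Falguni 1/9; Jayant 1/36; Kavita 1/108; Manoj 1/9; Neelam 1/108; Rajiv 1/3; Usha 1/108; Vikram 1/3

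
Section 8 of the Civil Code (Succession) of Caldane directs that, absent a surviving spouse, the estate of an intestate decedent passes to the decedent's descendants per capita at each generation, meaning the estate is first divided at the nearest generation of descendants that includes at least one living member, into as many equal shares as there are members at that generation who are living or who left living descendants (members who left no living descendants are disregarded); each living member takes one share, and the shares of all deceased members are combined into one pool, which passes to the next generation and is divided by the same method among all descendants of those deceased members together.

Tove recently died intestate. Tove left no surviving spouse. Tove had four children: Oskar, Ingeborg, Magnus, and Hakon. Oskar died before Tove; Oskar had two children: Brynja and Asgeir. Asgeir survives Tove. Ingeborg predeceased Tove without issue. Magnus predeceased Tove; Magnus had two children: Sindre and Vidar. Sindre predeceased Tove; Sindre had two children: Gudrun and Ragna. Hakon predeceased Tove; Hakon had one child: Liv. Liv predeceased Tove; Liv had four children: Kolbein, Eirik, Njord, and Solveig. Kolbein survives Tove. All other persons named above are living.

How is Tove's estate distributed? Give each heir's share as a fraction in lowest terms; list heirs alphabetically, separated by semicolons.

Asgeir 1/5; Brynja 1/5; Eirik 1/15; Gudrun 1/15; Kolbein 1/15; Njord 1/15; Ragna 1/15; Solveig 1/15; Vidar 1/5

There is no surviving spouse, so the entire estate passes to Tove's descendants per capita at each generation.
No one at generation 1 (Oskar, Magnus, Hakon) is living; moving to the next generation.
At generation 2 (Brynja, Asgeir, Sindre, Vidar, Liv) there are 5 shares of (1)/5 = 1/5 each.
Living: Brynja, Asgeir, and Vidar — each takes 1/5.
Deceased: Sindre and Liv. Their combined 2/5 is pooled and carried to generation 3.
At generation 3 (Gudrun, Ragna, Kolbein, Eirik, Njord, Solveig) there are 6 shares of (2/5)/6 = 1/15 each.
Living: Gudrun, Ragna, Kolbein, Eirik, Njord, and Solveig — each takes 1/15.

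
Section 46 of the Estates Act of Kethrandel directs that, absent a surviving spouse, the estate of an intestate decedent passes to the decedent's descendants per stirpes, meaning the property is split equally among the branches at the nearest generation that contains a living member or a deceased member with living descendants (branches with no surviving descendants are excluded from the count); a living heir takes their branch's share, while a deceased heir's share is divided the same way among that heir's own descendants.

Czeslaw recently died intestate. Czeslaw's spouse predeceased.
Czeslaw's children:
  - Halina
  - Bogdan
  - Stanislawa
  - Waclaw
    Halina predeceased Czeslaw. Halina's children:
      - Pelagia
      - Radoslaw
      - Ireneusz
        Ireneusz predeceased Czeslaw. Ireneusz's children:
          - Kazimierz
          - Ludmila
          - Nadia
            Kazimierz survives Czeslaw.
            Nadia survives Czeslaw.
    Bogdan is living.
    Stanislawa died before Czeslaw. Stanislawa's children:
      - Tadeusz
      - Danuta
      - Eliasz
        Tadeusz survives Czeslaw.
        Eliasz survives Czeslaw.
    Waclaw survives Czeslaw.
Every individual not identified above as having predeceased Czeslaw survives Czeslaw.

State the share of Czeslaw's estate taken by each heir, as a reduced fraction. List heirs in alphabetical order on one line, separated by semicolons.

Bogdan 1/4; Danuta 1/12; Eliasz 1/12; Kazimierz 1/36; Ludmila 1/36; Nadia 1/36; Pelagia 1/12; Radoslaw 1/12; Tadeusz 1/12; Waclaw 1/4

There is no surviving spouse, so the entire estate passes to Czeslaw's descendants per stirpes.
The estate is divided into 4 equal shares of 1/4 among Halina, Bogdan, Stanislawa, Waclaw.
Halina predeceased; the 1/4 allotted to Halina's branch passes to Halina's issue by representation.
The 1/4 is divided into 3 equal shares of 1/12 among Pelagia, Radoslaw, Ireneusz.
Pelagia is living and takes 1/12.
Radoslaw is living and takes 1/12.
Ireneusz predeceased; the 1/12 allotted to Ireneusz's branch passes to Ireneusz's issue by representation.
The 1/12 is divided into 3 equal shares of 1/36 among Kazimierz, Ludmila, Nadia.
Kazimierz is living and takes 1/36.
Ludmila is living and takes 1/36.
Nadia is living and takes 1/36.
Bogdan is living and takes 1/4.
Stanislawa predeceased; the 1/4 allotted to Stanislawa's branch passes to Stanislawa's issue by representation.
The 1/4 is divided into 3 equal shares of 1/12 among Tadeusz, Danuta, Eliasz.
Tadeusz is living and takes 1/12.
Danuta is living and takes 1/12.
Eliasz is living and takes 1/12.
Waclaw is living and takes 1/4.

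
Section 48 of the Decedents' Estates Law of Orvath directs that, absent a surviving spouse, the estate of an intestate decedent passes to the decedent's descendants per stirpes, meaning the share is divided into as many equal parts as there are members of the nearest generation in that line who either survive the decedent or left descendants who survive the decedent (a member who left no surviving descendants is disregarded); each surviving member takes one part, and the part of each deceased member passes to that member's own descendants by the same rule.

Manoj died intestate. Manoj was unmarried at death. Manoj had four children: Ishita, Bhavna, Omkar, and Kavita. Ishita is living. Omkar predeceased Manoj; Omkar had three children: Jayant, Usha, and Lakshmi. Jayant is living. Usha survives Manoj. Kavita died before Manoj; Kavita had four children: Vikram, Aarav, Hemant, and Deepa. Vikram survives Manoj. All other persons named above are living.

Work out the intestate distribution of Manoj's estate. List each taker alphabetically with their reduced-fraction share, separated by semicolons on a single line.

There is no surviving spouse, so the entire estate passes to Manoj's descendants per stirpes.
The estate is divided into 4 equal shares of 1/4 among Ishita, Bhavna, Omkar, Kavita.
Ishita is living and takes 1/4.
Bhavna is living and takes 1/4.
Omkar predeceased; the 1/4 allotted to Omkar's branch passes to Omkar's issue by representation.
The 1/4 is divided into 3 equal shares of 1/12 among Jayant, Usha, Lakshmi.
Jayant is living and takes 1/12.
Usha is living and takes 1/12.
Lakshmi is living and takes 1/12.
Kavita predeceased; the 1/4 allotted to Kavita's branch passes to Kavita's issue by representation.
The 1/4 is divided into 4 equal shares of 1/16 among Vikram, Aarav, Hemant, Deepa.
Vikram is living and takes 1/16.
Aarav is living and takes 1/16.
Hemant is living and takes 1/16.
Deepa is living and takes 1/16.

Aarav 1/16; Bhavna 1/4; Deepa 1/16; Hemant 1/16; Ishita 1/4; Jayant 1/12; Lakshmi 1/12; Usha 1/12; Vikram 1/16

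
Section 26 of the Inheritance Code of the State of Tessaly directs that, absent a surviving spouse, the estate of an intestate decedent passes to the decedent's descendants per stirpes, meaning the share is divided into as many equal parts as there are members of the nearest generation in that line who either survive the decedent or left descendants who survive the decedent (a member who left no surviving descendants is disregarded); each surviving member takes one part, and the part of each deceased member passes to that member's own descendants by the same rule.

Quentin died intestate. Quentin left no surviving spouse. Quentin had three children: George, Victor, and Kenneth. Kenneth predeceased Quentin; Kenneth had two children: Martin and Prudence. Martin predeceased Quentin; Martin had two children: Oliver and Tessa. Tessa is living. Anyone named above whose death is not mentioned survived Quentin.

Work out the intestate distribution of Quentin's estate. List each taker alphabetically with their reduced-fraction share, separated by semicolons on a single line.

There is no surviving spouse, so the entire estate passes to Quentin's descendants per stirpes.
The estate is divided into 3 equal shares of 1/3 among George, Victor, Kenneth.
George is living and takes 1/3.
Victor is living and takes 1/3.
Kenneth predeceased; the 1/3 allotted to Kenneth's branch passes to Kenneth's issue by representation.
The 1/3 is divided into 2 equal shares of 1/6 among Martin, Prudence.
Martin predeceased; the 1/6 allotted to Martin's branch passes to Martin's issue by representation.
The 1/6 is divided into 2 equal shares of 1/12 among Oliver, Tessa.
Oliver is living and takes 1/12.
Tessa is living and takes 1/12.
Prudence is living and takes 1/6.

George 1/3; Oliver 1/12; Prudence 1/6; Tessa 1/12; Victor 1/3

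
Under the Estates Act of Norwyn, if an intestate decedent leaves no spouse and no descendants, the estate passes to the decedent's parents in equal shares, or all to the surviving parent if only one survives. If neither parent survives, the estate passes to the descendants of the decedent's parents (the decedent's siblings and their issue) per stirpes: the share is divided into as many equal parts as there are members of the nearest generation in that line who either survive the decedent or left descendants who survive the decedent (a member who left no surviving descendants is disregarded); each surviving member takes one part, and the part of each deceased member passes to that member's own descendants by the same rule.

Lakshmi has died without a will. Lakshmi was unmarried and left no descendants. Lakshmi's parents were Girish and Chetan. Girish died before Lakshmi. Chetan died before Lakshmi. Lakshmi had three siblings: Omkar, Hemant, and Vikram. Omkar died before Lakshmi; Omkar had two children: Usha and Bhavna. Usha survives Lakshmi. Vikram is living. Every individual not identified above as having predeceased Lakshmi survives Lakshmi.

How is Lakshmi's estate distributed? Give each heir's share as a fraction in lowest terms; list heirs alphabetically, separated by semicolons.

Neither parent survives and there are no descendants, so the estate passes to Lakshmi's siblings and their issue per stirpes.
The estate is divided into 3 equal shares of 1/3 among Omkar, Hemant, Vikram.
Omkar predeceased; the 1/3 allotted to Omkar's branch passes to Omkar's issue by representation.
The 1/3 is divided into 2 equal shares of 1/6 among Usha, Bhavna.
Usha is living and takes 1/6.
Bhavna is living and takes 1/6.
Hemant is living and takes 1/3.
Vikram is living and takes 1/3.

Bhavna 1/6; Hemant 1/3; Usha 1/6; Vikram 1/3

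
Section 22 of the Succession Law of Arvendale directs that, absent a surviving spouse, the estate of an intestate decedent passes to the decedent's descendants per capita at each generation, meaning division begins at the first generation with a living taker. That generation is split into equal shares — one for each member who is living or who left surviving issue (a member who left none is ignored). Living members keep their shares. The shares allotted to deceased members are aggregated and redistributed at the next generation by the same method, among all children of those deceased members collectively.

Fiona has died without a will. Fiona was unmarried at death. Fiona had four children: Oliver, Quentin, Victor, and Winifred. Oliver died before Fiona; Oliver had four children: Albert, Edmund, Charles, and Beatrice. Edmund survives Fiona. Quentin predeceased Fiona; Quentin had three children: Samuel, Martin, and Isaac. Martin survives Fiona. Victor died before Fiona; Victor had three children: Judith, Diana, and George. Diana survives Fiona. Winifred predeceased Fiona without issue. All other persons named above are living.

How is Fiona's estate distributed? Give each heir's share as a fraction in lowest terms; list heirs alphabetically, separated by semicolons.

Albert 1/10; Beatrice 1/10; Charles 1/10; Diana 1/10; Edmund 1/10; George 1/10; Isaac 1/10; Judith 1/10; Martin 1/10; Samuel 1/10

There is no surviving spouse, so the entire estate passes to Fiona's descendants per capita at each generation.
No one at generation 1 (Oliver, Quentin, Victor) is living; moving to the next generation.
At generation 2 (Albert, Edmund, Charles, Beatrice, Samuel, Martin, Isaac, Judith, Diana, George) there are 10 shares of (1)/10 = 1/10 each.
Living: Albert, Edmund, Charles, Beatrice, Samuel, Martin, Isaac, Judith, Diana, and George — each takes 1/10.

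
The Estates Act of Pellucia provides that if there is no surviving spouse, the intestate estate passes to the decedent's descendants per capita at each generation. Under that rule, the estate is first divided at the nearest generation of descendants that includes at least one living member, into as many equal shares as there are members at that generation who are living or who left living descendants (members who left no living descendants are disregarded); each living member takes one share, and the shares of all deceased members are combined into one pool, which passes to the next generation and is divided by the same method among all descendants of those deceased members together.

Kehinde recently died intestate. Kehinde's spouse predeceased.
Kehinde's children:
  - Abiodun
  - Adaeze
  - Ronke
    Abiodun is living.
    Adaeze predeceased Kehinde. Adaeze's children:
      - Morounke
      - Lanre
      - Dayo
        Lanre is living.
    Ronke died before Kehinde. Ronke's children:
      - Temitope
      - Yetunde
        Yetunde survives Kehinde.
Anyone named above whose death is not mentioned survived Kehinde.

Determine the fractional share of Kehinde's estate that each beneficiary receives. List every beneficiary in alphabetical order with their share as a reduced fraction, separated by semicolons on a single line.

There is no surviving spouse, so the entire estate passes to Kehinde's descendants per capita at each generation.
At generation 1 (Abiodun, Adaeze, Ronke) there are 3 shares of (1)/3 = 1/3 each.
Living: Abiodun — each takes 1/3.
Deceased: Adaeze and Ronke. Their combined 2/3 is pooled and carried to generation 2.
At generation 2 (Morounke, Lanre, Dayo, Temitope, Yetunde) there are 5 shares of (2/3)/5 = 2/15 each.
Living: Morounke, Lanre, Dayo, Temitope, and Yetunde — each takes 2/15.

Abiodun 1/3; Dayo 2/15; Lanre 2/15; Morounke 2/15; Temitope 2/15; Yetunde 2/15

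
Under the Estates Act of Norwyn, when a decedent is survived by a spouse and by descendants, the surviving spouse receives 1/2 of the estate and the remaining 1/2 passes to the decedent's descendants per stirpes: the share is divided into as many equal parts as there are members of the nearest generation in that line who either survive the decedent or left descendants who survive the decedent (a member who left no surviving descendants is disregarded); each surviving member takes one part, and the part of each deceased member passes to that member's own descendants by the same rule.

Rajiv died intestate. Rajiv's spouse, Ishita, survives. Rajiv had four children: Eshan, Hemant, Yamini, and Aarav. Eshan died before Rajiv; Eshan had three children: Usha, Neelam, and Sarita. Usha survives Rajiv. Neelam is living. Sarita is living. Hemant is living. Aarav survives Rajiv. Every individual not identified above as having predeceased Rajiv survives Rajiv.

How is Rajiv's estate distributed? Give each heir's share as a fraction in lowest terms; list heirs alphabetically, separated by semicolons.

Ishita, as surviving spouse, takes 1/2.
The remaining 1/2 passes to Rajiv's descendants per stirpes.
The 1/2 is divided into 4 equal shares of 1/8 among Eshan, Hemant, Yamini, Aarav.
Eshan predeceased; the 1/8 allotted to Eshan's branch passes to Eshan's issue by representation.
The 1/8 is divided into 3 equal shares of 1/24 among Usha, Neelam, Sarita.
Usha is living and takes 1/24.
Neelam is living and takes 1/24.
Sarita is living and takes 1/24.
Hemant is living and takes 1/8.
Yamini is living and takes 1/8.
Aarav is living and takes 1/8.

Aarav 1/8; Hemant 1/8; Ishita 1/2; Neelam 1/24; Sarita 1/24; Usha 1/24; Yamini 1/8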